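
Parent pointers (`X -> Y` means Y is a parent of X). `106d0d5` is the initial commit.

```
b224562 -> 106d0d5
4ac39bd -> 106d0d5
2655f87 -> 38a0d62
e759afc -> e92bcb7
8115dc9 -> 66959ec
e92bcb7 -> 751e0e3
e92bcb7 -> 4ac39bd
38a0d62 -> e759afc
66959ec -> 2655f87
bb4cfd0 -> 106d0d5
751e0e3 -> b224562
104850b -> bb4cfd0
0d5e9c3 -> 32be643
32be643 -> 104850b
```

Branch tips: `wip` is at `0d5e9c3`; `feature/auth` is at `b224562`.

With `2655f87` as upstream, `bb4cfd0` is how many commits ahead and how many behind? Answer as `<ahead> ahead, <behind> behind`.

Reachable from bb4cfd0: {106d0d5, bb4cfd0}.
Reachable from 2655f87: {106d0d5, 2655f87, 38a0d62, 4ac39bd, 751e0e3, b224562, e759afc, e92bcb7}.
Only in bb4cfd0's history (ahead): {bb4cfd0} — 1.
Only in 2655f87's history (behind): {2655f87, 38a0d62, 4ac39bd, 751e0e3, b224562, e759afc, e92bcb7} — 7.

1 ahead, 7 behind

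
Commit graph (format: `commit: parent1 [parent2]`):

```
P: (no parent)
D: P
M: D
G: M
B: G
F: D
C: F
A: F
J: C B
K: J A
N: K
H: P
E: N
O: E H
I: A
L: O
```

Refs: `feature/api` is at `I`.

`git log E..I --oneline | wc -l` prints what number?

1

Reachable from I: {A, D, F, I, P}.
Reachable from E: {A, B, C, D, E, F, G, J, K, M, N, P}.
In I's history but not E's: {I} — 1 commit.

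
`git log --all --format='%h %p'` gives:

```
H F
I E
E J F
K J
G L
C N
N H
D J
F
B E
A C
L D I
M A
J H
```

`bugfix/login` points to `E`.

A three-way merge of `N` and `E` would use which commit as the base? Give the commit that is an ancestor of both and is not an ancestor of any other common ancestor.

Ancestors of N: {F, H, N}.
Ancestors of E: {E, F, H, J}.
Common ancestors: {F, H}.
Among these, H is not an ancestor of any other common ancestor — it is the merge base.

H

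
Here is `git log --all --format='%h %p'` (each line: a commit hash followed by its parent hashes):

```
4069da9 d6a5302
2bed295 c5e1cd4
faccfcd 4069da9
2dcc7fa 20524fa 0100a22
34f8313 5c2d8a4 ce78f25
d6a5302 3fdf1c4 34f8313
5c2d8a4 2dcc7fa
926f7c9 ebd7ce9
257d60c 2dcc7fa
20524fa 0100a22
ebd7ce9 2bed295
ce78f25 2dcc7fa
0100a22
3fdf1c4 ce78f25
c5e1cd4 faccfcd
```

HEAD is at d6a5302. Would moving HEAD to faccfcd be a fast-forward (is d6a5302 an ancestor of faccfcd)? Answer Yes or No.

A fast-forward from d6a5302 to faccfcd is possible iff d6a5302 is an ancestor of faccfcd.
Ancestors of faccfcd: {0100a22, 20524fa, 2dcc7fa, 34f8313, 3fdf1c4, 4069da9, 5c2d8a4, ce78f25, d6a5302, faccfcd}.
d6a5302 is among them, so fast-forward is possible.

Yes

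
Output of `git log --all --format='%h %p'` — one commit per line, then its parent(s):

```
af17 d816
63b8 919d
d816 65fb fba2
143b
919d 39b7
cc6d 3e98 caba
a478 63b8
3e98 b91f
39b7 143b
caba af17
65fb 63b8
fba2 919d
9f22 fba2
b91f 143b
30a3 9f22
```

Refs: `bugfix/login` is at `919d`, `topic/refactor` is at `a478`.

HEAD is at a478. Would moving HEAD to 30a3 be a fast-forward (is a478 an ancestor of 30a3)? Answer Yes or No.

A fast-forward from a478 to 30a3 is possible iff a478 is an ancestor of 30a3.
Ancestors of 30a3: {143b, 30a3, 39b7, 919d, 9f22, fba2}.
a478 is not among them, so fast-forward is not possible.

No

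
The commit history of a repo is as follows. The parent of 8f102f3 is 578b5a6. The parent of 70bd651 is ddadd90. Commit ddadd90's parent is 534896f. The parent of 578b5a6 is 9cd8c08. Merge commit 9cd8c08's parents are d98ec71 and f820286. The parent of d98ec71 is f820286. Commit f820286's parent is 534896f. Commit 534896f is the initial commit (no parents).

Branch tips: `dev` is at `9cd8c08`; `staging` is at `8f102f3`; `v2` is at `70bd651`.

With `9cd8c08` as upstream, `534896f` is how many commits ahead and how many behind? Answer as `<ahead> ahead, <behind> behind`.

Reachable from 534896f: {534896f}.
Reachable from 9cd8c08: {534896f, 9cd8c08, d98ec71, f820286}.
Only in 534896f's history (ahead): {} — 0.
Only in 9cd8c08's history (behind): {9cd8c08, d98ec71, f820286} — 3.

0 ahead, 3 behind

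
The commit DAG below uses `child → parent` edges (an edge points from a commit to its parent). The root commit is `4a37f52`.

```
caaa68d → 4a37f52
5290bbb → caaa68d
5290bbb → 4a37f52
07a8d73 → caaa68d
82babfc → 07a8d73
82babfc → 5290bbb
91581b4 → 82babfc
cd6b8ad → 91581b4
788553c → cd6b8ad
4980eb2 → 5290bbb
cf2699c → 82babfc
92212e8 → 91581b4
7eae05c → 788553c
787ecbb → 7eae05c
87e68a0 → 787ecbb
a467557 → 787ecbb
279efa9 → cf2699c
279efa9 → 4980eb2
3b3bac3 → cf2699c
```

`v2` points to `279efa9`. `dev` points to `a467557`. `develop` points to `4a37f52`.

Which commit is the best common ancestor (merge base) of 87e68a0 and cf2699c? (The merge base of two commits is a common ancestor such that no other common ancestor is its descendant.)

Ancestors of 87e68a0: {07a8d73, 4a37f52, 5290bbb, 787ecbb, 788553c, 7eae05c, 82babfc, 87e68a0, 91581b4, caaa68d, cd6b8ad}.
Ancestors of cf2699c: {07a8d73, 4a37f52, 5290bbb, 82babfc, caaa68d, cf2699c}.
Common ancestors: {07a8d73, 4a37f52, 5290bbb, 82babfc, caaa68d}.
Among these, 82babfc is not an ancestor of any other common ancestor — it is the merge base.

82babfc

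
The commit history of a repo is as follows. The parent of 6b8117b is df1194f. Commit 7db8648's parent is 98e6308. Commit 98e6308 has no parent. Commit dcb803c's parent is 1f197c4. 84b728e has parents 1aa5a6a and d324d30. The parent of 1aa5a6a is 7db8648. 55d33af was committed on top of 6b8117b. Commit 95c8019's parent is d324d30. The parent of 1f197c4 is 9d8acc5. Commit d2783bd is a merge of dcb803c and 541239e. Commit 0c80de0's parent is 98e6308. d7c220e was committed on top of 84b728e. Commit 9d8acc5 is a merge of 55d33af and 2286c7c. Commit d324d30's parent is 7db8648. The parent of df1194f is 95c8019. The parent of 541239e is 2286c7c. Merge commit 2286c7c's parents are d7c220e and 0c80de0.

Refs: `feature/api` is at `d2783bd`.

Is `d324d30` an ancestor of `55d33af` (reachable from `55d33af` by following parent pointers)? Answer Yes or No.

Yes

Ancestors of 55d33af (commits reachable by following parents): {55d33af, 6b8117b, 7db8648, 95c8019, 98e6308, d324d30, df1194f}.
d324d30 is in that set, so it is an ancestor of 55d33af.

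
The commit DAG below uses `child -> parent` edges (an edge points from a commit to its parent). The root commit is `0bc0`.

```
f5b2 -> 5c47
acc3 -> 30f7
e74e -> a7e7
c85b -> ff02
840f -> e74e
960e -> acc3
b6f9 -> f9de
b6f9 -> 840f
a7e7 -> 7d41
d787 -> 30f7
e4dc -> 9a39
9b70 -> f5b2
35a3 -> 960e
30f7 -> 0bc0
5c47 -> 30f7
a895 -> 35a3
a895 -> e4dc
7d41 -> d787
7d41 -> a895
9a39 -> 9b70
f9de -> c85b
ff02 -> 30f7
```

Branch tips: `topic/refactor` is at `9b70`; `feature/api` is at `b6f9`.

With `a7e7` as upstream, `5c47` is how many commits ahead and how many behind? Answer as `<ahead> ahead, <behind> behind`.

Reachable from 5c47: {0bc0, 30f7, 5c47}.
Reachable from a7e7: {0bc0, 30f7, 35a3, 5c47, 7d41, 960e, 9a39, 9b70, a7e7, a895, acc3, d787, e4dc, f5b2}.
Only in 5c47's history (ahead): {} — 0.
Only in a7e7's history (behind): {35a3, 7d41, 960e, 9a39, 9b70, a7e7, a895, acc3, d787, e4dc, f5b2} — 11.

0 ahead, 11 behind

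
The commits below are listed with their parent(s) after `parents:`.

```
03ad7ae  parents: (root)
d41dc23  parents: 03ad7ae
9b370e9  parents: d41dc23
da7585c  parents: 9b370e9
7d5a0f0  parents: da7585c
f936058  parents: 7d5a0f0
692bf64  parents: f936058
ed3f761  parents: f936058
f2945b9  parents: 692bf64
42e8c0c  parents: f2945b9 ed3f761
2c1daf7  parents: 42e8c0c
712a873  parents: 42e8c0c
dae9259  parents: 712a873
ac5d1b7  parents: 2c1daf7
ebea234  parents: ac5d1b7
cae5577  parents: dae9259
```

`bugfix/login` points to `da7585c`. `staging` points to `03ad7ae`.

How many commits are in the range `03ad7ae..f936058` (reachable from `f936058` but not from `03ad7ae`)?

5

Reachable from f936058: {03ad7ae, 7d5a0f0, 9b370e9, d41dc23, da7585c, f936058}.
Reachable from 03ad7ae: {03ad7ae}.
In f936058's history but not 03ad7ae's: {7d5a0f0, 9b370e9, d41dc23, da7585c, f936058} — 5 commits.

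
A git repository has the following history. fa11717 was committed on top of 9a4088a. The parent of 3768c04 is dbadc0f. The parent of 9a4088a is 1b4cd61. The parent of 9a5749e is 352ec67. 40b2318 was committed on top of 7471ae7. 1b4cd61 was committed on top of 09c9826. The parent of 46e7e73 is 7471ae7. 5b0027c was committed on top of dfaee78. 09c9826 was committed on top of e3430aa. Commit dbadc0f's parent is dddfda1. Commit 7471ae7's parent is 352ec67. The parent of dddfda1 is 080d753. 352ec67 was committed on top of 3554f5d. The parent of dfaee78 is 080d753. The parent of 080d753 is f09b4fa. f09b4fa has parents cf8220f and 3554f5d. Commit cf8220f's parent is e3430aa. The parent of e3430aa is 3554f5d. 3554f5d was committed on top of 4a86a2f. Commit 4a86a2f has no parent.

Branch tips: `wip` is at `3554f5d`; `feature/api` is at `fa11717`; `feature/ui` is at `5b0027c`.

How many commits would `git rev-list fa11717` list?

7

Walking parent pointers from fa11717: reachable set = {09c9826, 1b4cd61, 3554f5d, 4a86a2f, 9a4088a, e3430aa, fa11717}.
That is 7 commits.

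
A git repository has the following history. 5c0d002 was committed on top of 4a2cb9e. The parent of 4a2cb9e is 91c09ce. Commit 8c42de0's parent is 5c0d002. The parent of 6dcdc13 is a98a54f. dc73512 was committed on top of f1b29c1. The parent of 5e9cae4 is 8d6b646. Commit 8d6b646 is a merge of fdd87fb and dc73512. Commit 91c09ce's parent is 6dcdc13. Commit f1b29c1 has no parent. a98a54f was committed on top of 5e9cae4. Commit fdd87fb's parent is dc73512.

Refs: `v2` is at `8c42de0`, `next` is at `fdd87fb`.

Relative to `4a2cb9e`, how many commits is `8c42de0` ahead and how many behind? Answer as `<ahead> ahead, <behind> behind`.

Reachable from 8c42de0: {4a2cb9e, 5c0d002, 5e9cae4, 6dcdc13, 8c42de0, 8d6b646, 91c09ce, a98a54f, dc73512, f1b29c1, fdd87fb}.
Reachable from 4a2cb9e: {4a2cb9e, 5e9cae4, 6dcdc13, 8d6b646, 91c09ce, a98a54f, dc73512, f1b29c1, fdd87fb}.
Only in 8c42de0's history (ahead): {5c0d002, 8c42de0} — 2.
Only in 4a2cb9e's history (behind): {} — 0.

2 ahead, 0 behind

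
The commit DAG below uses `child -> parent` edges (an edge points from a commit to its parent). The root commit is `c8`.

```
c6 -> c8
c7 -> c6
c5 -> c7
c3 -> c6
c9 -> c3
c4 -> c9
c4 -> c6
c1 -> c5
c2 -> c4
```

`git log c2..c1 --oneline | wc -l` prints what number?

3

Reachable from c1: {c1, c5, c6, c7, c8}.
Reachable from c2: {c2, c3, c4, c6, c8, c9}.
In c1's history but not c2's: {c1, c5, c7} — 3 commits.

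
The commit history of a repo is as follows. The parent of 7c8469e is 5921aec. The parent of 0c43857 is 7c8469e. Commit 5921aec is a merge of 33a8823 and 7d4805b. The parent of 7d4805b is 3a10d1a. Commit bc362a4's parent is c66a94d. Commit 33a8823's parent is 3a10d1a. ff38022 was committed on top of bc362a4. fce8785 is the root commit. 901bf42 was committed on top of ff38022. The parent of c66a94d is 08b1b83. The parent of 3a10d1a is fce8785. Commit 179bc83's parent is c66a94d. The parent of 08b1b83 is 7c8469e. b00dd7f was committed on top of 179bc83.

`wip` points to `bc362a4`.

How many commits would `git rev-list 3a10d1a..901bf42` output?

Reachable from 901bf42: {08b1b83, 33a8823, 3a10d1a, 5921aec, 7c8469e, 7d4805b, 901bf42, bc362a4, c66a94d, fce8785, ff38022}.
Reachable from 3a10d1a: {3a10d1a, fce8785}.
In 901bf42's history but not 3a10d1a's: {08b1b83, 33a8823, 5921aec, 7c8469e, 7d4805b, 901bf42, bc362a4, c66a94d, ff38022} — 9 commits.

9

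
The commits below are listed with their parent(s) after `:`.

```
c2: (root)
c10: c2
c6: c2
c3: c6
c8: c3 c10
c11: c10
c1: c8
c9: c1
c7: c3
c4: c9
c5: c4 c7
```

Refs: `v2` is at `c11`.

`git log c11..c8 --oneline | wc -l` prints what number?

Reachable from c8: {c10, c2, c3, c6, c8}.
Reachable from c11: {c10, c11, c2}.
In c8's history but not c11's: {c3, c6, c8} — 3 commits.

3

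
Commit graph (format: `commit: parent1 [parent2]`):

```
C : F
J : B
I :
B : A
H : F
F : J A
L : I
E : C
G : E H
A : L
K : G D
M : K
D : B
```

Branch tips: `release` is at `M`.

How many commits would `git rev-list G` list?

Walking parent pointers from G: reachable set = {A, B, C, E, F, G, H, I, J, L}.
That is 10 commits.

10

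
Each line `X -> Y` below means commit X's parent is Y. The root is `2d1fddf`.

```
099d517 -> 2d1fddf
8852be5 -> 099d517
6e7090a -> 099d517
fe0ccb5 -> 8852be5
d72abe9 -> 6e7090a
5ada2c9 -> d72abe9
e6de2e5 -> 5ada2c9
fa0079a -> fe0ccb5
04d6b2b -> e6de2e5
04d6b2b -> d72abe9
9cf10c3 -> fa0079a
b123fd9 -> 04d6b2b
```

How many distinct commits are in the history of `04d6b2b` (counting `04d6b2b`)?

Walking parent pointers from 04d6b2b: reachable set = {04d6b2b, 099d517, 2d1fddf, 5ada2c9, 6e7090a, d72abe9, e6de2e5}.
That is 7 commits.

7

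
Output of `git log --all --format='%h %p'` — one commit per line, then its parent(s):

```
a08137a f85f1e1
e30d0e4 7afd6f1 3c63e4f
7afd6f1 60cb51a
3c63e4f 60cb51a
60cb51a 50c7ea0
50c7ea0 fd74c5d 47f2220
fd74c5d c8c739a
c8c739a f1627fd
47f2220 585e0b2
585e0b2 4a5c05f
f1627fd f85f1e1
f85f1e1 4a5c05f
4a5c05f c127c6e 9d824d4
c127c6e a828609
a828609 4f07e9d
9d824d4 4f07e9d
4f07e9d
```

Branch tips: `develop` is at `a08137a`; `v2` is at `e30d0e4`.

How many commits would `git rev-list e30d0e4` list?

16

Walking parent pointers from e30d0e4: reachable set = {3c63e4f, 47f2220, 4a5c05f, 4f07e9d, 50c7ea0, 585e0b2, 60cb51a, 7afd6f1, 9d824d4, a828609, c127c6e, c8c739a, e30d0e4, f1627fd, f85f1e1, fd74c5d}.
That is 16 commits.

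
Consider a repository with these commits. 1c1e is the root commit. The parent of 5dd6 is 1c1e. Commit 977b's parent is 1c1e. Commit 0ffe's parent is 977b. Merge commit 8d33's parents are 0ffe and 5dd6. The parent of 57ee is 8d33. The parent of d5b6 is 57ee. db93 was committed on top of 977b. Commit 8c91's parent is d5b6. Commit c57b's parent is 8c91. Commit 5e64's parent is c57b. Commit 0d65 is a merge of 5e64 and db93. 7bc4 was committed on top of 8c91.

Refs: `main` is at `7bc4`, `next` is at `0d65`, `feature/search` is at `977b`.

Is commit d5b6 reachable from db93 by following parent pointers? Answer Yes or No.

No

Ancestors of db93: {1c1e, 977b, db93}.
d5b6 is not in that set, so it is not an ancestor of db93.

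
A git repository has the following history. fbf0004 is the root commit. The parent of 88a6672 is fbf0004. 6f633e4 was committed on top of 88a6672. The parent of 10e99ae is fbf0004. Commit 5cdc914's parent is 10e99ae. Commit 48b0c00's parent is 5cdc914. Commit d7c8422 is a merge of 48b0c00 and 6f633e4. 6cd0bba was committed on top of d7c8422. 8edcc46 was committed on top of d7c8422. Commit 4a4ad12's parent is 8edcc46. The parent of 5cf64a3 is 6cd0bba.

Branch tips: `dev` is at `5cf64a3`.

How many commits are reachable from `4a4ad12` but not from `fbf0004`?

8

Reachable from 4a4ad12: {10e99ae, 48b0c00, 4a4ad12, 5cdc914, 6f633e4, 88a6672, 8edcc46, d7c8422, fbf0004}.
Reachable from fbf0004: {fbf0004}.
In 4a4ad12's history but not fbf0004's: {10e99ae, 48b0c00, 4a4ad12, 5cdc914, 6f633e4, 88a6672, 8edcc46, d7c8422} — 8 commits.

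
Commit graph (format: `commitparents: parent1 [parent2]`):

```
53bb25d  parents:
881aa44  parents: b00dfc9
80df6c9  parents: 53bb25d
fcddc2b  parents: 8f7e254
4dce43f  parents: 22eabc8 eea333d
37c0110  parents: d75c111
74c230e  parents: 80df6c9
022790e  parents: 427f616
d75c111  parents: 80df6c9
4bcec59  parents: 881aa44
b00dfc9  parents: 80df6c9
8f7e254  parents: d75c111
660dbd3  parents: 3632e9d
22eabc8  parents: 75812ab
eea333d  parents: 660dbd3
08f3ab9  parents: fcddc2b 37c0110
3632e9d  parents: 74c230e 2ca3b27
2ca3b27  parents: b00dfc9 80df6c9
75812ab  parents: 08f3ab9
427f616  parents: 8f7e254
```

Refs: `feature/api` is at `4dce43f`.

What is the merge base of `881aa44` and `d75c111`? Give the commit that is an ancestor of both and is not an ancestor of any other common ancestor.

80df6c9

Ancestors of 881aa44: {53bb25d, 80df6c9, 881aa44, b00dfc9}.
Ancestors of d75c111: {53bb25d, 80df6c9, d75c111}.
Common ancestors: {53bb25d, 80df6c9}.
Among these, 80df6c9 is not an ancestor of any other common ancestor — it is the merge base.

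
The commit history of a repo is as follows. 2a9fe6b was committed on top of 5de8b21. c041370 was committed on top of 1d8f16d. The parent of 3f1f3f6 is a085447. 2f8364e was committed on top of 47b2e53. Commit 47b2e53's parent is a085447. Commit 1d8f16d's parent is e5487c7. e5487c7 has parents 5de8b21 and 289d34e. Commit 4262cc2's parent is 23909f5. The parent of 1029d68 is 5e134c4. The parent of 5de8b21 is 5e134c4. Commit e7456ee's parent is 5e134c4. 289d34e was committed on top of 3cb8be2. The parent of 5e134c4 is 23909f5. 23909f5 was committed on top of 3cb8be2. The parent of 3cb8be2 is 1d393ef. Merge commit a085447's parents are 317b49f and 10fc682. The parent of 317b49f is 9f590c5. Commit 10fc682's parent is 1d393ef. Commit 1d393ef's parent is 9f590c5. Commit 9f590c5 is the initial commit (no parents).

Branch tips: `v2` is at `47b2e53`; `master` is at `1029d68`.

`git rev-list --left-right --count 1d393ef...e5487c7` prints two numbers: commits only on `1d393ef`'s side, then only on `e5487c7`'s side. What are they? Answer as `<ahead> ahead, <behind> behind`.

0 ahead, 6 behind

Reachable from 1d393ef: {1d393ef, 9f590c5}.
Reachable from e5487c7: {1d393ef, 23909f5, 289d34e, 3cb8be2, 5de8b21, 5e134c4, 9f590c5, e5487c7}.
Only in 1d393ef's history (ahead): {} — 0.
Only in e5487c7's history (behind): {23909f5, 289d34e, 3cb8be2, 5de8b21, 5e134c4, e5487c7} — 6.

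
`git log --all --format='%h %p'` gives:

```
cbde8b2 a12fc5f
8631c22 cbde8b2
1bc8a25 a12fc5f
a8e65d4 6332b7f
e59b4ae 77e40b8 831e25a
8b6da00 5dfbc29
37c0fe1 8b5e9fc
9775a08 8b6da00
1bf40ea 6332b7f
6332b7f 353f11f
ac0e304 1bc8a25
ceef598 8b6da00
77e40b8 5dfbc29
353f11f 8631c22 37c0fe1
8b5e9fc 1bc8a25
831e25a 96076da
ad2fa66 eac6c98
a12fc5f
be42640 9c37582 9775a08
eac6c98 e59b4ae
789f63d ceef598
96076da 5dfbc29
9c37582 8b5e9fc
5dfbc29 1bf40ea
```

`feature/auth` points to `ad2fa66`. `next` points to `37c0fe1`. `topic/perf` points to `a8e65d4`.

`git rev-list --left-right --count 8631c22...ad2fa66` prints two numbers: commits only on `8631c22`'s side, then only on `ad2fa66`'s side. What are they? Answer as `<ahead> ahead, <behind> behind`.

0 ahead, 13 behind

Reachable from 8631c22: {8631c22, a12fc5f, cbde8b2}.
Reachable from ad2fa66: {1bc8a25, 1bf40ea, 353f11f, 37c0fe1, 5dfbc29, 6332b7f, 77e40b8, 831e25a, 8631c22, 8b5e9fc, 96076da, a12fc5f, ad2fa66, cbde8b2, e59b4ae, eac6c98}.
Only in 8631c22's history (ahead): {} — 0.
Only in ad2fa66's history (behind): {1bc8a25, 1bf40ea, 353f11f, 37c0fe1, 5dfbc29, 6332b7f, 77e40b8, 831e25a, 8b5e9fc, 96076da, ad2fa66, e59b4ae, eac6c98} — 13.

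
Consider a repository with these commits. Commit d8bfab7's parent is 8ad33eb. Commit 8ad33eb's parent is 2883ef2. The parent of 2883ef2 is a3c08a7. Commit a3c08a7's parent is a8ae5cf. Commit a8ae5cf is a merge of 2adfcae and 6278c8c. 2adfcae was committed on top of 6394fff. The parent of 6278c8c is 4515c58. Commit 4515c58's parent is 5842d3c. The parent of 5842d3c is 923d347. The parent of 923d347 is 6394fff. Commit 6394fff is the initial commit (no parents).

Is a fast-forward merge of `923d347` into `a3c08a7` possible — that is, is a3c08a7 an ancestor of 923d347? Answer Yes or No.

A fast-forward from a3c08a7 to 923d347 is possible iff a3c08a7 is an ancestor of 923d347.
Ancestors of 923d347: {6394fff, 923d347}.
a3c08a7 is not among them, so fast-forward is not possible.

No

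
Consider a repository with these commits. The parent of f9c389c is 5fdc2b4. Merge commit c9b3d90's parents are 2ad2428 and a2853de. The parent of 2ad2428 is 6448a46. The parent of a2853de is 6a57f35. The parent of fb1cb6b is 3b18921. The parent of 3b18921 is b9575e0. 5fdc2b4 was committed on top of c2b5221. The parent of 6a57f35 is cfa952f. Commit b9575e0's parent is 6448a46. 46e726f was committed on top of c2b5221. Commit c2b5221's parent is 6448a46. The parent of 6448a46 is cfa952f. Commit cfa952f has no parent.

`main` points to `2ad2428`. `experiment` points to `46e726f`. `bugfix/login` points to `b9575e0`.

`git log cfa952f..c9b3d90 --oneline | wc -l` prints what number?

Reachable from c9b3d90: {2ad2428, 6448a46, 6a57f35, a2853de, c9b3d90, cfa952f}.
Reachable from cfa952f: {cfa952f}.
In c9b3d90's history but not cfa952f's: {2ad2428, 6448a46, 6a57f35, a2853de, c9b3d90} — 5 commits.

5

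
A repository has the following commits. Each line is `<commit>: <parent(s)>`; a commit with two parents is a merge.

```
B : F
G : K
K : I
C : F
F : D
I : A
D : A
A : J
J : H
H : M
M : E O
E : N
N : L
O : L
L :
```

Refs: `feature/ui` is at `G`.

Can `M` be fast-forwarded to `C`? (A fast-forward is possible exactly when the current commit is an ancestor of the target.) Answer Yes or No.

Yes

A fast-forward from M to C is possible iff M is an ancestor of C.
Ancestors of C: {A, C, D, E, F, H, J, L, M, N, O}.
M is among them, so fast-forward is possible.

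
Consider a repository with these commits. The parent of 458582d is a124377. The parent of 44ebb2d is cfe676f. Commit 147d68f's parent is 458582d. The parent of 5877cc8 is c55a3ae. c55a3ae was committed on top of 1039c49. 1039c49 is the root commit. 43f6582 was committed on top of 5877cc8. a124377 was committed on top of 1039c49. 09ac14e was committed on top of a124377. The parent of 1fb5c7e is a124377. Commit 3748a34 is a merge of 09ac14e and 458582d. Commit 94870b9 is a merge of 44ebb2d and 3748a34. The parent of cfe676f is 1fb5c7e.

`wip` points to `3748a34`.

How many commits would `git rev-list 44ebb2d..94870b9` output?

4

Reachable from 94870b9: {09ac14e, 1039c49, 1fb5c7e, 3748a34, 44ebb2d, 458582d, 94870b9, a124377, cfe676f}.
Reachable from 44ebb2d: {1039c49, 1fb5c7e, 44ebb2d, a124377, cfe676f}.
In 94870b9's history but not 44ebb2d's: {09ac14e, 3748a34, 458582d, 94870b9} — 4 commits.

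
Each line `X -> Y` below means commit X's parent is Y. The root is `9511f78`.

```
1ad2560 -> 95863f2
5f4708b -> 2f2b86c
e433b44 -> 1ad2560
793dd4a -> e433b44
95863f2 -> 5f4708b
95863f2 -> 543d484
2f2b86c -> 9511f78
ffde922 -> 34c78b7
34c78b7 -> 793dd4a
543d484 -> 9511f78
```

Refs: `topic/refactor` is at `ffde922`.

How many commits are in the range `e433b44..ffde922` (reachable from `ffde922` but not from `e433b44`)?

Reachable from ffde922: {1ad2560, 2f2b86c, 34c78b7, 543d484, 5f4708b, 793dd4a, 9511f78, 95863f2, e433b44, ffde922}.
Reachable from e433b44: {1ad2560, 2f2b86c, 543d484, 5f4708b, 9511f78, 95863f2, e433b44}.
In ffde922's history but not e433b44's: {34c78b7, 793dd4a, ffde922} — 3 commits.

3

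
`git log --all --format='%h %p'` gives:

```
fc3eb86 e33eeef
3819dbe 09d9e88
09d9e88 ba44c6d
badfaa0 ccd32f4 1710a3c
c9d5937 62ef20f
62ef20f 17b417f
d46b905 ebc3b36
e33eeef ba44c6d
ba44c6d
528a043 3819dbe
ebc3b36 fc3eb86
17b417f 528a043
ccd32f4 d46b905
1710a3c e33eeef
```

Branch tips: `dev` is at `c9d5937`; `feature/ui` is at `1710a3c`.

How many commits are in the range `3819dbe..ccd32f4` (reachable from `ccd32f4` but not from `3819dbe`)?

5

Reachable from ccd32f4: {ba44c6d, ccd32f4, d46b905, e33eeef, ebc3b36, fc3eb86}.
Reachable from 3819dbe: {09d9e88, 3819dbe, ba44c6d}.
In ccd32f4's history but not 3819dbe's: {ccd32f4, d46b905, e33eeef, ebc3b36, fc3eb86} — 5 commits.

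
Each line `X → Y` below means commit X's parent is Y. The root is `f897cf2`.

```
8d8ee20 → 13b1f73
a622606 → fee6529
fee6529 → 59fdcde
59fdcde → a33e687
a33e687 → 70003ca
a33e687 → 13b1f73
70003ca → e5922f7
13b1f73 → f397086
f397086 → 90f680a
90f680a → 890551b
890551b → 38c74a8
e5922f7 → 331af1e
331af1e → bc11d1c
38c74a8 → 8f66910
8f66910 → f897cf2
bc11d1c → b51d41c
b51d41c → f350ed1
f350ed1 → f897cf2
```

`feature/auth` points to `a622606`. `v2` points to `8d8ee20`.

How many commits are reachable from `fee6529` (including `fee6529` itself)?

Walking parent pointers from fee6529: reachable set = {13b1f73, 331af1e, 38c74a8, 59fdcde, 70003ca, 890551b, 8f66910, 90f680a, a33e687, b51d41c, bc11d1c, e5922f7, f350ed1, f397086, f897cf2, fee6529}.
That is 16 commits.

16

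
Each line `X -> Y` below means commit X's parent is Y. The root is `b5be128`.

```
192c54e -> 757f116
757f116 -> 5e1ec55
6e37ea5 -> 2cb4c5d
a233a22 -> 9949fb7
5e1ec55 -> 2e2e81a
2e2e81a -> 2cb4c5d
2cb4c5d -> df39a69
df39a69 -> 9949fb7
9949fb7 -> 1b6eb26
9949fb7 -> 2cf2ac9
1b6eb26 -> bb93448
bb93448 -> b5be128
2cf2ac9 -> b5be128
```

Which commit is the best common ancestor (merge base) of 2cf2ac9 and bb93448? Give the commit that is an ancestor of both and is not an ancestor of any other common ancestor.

b5be128

Ancestors of 2cf2ac9: {2cf2ac9, b5be128}.
Ancestors of bb93448: {b5be128, bb93448}.
Common ancestors: {b5be128}.
The only common ancestor is b5be128, so it is the merge base.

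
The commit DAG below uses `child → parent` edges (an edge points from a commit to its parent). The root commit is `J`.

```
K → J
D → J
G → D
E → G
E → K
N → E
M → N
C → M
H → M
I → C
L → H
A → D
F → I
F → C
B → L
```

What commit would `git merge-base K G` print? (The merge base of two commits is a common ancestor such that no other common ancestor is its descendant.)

J

Ancestors of K: {J, K}.
Ancestors of G: {D, G, J}.
Common ancestors: {J}.
The only common ancestor is J, so it is the merge base.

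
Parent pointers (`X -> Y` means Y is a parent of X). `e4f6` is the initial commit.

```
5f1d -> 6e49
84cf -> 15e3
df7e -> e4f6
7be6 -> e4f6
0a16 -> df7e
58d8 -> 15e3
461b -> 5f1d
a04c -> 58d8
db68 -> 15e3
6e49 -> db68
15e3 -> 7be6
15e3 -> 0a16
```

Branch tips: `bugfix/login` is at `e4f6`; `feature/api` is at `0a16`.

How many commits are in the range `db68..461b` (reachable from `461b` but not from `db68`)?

Reachable from 461b: {0a16, 15e3, 461b, 5f1d, 6e49, 7be6, db68, df7e, e4f6}.
Reachable from db68: {0a16, 15e3, 7be6, db68, df7e, e4f6}.
In 461b's history but not db68's: {461b, 5f1d, 6e49} — 3 commits.

3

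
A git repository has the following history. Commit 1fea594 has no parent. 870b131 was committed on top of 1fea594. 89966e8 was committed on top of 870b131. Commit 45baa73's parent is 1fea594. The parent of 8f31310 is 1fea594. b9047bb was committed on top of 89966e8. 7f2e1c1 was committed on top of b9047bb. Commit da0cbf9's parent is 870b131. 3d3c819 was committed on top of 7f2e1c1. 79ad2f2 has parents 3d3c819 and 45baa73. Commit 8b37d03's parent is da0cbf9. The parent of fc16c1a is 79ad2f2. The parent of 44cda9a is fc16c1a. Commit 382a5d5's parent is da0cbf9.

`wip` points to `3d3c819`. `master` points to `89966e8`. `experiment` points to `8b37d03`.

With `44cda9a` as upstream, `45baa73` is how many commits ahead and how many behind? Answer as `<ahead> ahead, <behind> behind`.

Reachable from 45baa73: {1fea594, 45baa73}.
Reachable from 44cda9a: {1fea594, 3d3c819, 44cda9a, 45baa73, 79ad2f2, 7f2e1c1, 870b131, 89966e8, b9047bb, fc16c1a}.
Only in 45baa73's history (ahead): {} — 0.
Only in 44cda9a's history (behind): {3d3c819, 44cda9a, 79ad2f2, 7f2e1c1, 870b131, 89966e8, b9047bb, fc16c1a} — 8.

0 ahead, 8 behind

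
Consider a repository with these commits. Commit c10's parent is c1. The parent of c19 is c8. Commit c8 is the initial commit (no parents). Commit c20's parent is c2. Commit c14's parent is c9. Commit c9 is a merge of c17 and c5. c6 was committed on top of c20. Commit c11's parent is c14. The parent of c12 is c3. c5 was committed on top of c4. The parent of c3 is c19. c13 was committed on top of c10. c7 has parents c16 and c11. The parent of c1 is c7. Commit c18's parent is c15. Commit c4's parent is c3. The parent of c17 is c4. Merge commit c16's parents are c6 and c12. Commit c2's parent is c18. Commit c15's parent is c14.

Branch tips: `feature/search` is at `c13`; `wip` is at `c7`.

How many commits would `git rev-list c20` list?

Walking parent pointers from c20: reachable set = {c14, c15, c17, c18, c19, c2, c20, c3, c4, c5, c8, c9}.
That is 12 commits.

12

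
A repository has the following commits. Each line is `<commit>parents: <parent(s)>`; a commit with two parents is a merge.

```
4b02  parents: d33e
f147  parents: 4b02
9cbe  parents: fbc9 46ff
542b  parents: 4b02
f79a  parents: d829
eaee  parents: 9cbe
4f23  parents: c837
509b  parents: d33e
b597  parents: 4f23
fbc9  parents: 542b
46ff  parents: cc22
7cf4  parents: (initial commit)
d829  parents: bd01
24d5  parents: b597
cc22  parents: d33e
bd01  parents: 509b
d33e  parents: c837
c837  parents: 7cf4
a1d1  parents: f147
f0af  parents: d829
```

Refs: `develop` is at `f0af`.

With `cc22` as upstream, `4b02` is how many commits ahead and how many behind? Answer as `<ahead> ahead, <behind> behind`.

Reachable from 4b02: {4b02, 7cf4, c837, d33e}.
Reachable from cc22: {7cf4, c837, cc22, d33e}.
Only in 4b02's history (ahead): {4b02} — 1.
Only in cc22's history (behind): {cc22} — 1.

1 ahead, 1 behind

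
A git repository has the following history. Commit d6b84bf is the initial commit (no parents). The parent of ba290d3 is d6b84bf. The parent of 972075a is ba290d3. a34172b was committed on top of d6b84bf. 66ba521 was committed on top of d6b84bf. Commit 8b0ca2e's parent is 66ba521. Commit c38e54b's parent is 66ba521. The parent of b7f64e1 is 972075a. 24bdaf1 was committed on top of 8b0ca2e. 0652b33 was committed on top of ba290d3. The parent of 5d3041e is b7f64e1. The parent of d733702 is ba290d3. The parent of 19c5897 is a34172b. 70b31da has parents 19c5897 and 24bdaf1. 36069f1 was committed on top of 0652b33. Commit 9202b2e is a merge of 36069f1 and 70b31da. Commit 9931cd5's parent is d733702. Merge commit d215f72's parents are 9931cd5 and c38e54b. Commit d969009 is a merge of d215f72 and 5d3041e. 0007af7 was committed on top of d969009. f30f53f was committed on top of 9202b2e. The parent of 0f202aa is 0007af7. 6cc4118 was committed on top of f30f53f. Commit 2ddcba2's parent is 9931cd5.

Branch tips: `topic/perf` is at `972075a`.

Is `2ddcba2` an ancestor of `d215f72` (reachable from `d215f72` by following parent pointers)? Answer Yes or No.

Ancestors of d215f72: {66ba521, 9931cd5, ba290d3, c38e54b, d215f72, d6b84bf, d733702}.
2ddcba2 is not in that set, so it is not an ancestor of d215f72.

No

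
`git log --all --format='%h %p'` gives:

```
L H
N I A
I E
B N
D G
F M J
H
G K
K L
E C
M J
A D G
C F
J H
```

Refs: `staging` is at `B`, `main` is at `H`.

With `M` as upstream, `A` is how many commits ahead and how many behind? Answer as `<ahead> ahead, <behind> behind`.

5 ahead, 2 behind

Reachable from A: {A, D, G, H, K, L}.
Reachable from M: {H, J, M}.
Only in A's history (ahead): {A, D, G, K, L} — 5.
Only in M's history (behind): {J, M} — 2.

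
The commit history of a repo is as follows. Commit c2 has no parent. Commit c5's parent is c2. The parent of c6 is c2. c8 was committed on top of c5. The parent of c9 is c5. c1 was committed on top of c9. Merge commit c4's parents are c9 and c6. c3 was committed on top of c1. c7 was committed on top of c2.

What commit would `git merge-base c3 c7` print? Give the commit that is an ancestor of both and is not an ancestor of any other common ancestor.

c2

Ancestors of c3: {c1, c2, c3, c5, c9}.
Ancestors of c7: {c2, c7}.
Common ancestors: {c2}.
The only common ancestor is c2, so it is the merge base.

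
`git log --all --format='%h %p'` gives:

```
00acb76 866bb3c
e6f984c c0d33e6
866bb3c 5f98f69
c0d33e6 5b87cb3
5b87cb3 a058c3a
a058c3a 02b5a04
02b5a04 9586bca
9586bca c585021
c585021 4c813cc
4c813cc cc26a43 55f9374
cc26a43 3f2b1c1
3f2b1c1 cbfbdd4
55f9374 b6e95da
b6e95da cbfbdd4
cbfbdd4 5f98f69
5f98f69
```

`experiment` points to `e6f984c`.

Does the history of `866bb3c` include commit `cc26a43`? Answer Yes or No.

No

Ancestors of 866bb3c: {5f98f69, 866bb3c}.
cc26a43 is not in that set, so it is not an ancestor of 866bb3c.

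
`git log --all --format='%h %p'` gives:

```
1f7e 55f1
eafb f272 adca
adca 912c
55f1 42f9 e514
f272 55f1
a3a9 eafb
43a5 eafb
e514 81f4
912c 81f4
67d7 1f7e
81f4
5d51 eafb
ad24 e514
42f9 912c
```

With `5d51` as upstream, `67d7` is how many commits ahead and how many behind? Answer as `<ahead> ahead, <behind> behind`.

Reachable from 67d7: {1f7e, 42f9, 55f1, 67d7, 81f4, 912c, e514}.
Reachable from 5d51: {42f9, 55f1, 5d51, 81f4, 912c, adca, e514, eafb, f272}.
Only in 67d7's history (ahead): {1f7e, 67d7} — 2.
Only in 5d51's history (behind): {5d51, adca, eafb, f272} — 4.

2 ahead, 4 behind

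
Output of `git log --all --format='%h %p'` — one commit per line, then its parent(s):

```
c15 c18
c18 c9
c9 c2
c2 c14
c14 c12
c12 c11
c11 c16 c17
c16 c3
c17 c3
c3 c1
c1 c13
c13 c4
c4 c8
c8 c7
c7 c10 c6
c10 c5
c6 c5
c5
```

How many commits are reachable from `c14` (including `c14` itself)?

Walking parent pointers from c14: reachable set = {c1, c10, c11, c12, c13, c14, c16, c17, c3, c4, c5, c6, c7, c8}.
That is 14 commits.

14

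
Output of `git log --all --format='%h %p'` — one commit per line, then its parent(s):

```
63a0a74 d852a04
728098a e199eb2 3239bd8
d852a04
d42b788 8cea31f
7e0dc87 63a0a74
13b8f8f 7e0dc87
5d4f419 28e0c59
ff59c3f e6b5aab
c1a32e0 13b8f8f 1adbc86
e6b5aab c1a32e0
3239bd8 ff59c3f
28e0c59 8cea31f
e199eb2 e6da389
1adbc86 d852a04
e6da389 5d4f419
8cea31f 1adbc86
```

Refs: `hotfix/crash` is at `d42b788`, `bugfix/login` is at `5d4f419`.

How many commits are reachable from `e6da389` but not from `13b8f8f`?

5

Reachable from e6da389: {1adbc86, 28e0c59, 5d4f419, 8cea31f, d852a04, e6da389}.
Reachable from 13b8f8f: {13b8f8f, 63a0a74, 7e0dc87, d852a04}.
In e6da389's history but not 13b8f8f's: {1adbc86, 28e0c59, 5d4f419, 8cea31f, e6da389} — 5 commits.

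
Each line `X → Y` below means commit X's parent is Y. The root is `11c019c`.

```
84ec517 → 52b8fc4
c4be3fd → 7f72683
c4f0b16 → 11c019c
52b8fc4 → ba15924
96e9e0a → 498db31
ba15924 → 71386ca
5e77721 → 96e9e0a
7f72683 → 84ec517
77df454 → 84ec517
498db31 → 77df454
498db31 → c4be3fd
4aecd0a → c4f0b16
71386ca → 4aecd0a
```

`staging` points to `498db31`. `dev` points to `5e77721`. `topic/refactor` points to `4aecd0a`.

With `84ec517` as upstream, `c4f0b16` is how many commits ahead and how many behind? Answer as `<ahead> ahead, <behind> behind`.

0 ahead, 5 behind

Reachable from c4f0b16: {11c019c, c4f0b16}.
Reachable from 84ec517: {11c019c, 4aecd0a, 52b8fc4, 71386ca, 84ec517, ba15924, c4f0b16}.
Only in c4f0b16's history (ahead): {} — 0.
Only in 84ec517's history (behind): {4aecd0a, 52b8fc4, 71386ca, 84ec517, ba15924} — 5.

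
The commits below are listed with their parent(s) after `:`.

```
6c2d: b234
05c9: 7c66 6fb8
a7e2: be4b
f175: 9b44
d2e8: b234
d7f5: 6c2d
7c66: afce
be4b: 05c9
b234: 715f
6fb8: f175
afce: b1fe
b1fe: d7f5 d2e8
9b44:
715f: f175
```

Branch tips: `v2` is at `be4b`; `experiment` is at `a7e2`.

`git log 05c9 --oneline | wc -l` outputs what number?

12

Walking parent pointers from 05c9: reachable set = {05c9, 6c2d, 6fb8, 715f, 7c66, 9b44, afce, b1fe, b234, d2e8, d7f5, f175}.
That is 12 commits.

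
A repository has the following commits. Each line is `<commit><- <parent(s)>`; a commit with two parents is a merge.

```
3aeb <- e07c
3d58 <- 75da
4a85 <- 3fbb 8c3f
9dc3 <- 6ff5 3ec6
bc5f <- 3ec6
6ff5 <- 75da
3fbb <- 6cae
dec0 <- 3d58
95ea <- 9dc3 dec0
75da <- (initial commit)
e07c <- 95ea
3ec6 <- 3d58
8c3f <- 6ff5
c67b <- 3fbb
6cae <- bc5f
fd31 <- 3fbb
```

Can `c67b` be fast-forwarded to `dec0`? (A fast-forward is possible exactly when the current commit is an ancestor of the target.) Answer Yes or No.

No

A fast-forward from c67b to dec0 is possible iff c67b is an ancestor of dec0.
Ancestors of dec0: {3d58, 75da, dec0}.
c67b is not among them, so fast-forward is not possible.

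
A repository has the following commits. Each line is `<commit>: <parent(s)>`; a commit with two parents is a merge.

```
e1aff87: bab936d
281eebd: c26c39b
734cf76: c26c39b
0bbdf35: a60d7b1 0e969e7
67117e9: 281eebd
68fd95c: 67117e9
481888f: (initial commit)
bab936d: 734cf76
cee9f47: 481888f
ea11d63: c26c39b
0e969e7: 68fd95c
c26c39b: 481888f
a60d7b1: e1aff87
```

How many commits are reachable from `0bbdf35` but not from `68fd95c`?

6

Reachable from 0bbdf35: {0bbdf35, 0e969e7, 281eebd, 481888f, 67117e9, 68fd95c, 734cf76, a60d7b1, bab936d, c26c39b, e1aff87}.
Reachable from 68fd95c: {281eebd, 481888f, 67117e9, 68fd95c, c26c39b}.
In 0bbdf35's history but not 68fd95c's: {0bbdf35, 0e969e7, 734cf76, a60d7b1, bab936d, e1aff87} — 6 commits.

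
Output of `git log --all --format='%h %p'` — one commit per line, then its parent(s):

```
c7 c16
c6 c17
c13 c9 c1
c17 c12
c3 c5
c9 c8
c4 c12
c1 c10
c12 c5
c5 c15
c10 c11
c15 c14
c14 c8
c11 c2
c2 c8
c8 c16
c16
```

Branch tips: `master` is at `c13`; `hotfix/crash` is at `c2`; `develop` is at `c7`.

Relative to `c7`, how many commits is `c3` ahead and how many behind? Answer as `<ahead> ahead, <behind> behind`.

Reachable from c3: {c14, c15, c16, c3, c5, c8}.
Reachable from c7: {c16, c7}.
Only in c3's history (ahead): {c14, c15, c3, c5, c8} — 5.
Only in c7's history (behind): {c7} — 1.

5 ahead, 1 behind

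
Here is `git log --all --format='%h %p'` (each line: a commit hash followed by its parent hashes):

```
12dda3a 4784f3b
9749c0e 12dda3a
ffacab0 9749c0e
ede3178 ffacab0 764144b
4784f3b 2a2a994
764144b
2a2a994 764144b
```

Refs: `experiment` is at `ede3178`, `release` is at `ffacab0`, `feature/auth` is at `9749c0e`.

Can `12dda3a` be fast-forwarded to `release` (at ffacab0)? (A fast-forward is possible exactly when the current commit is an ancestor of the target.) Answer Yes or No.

A fast-forward from 12dda3a to ffacab0 is possible iff 12dda3a is an ancestor of ffacab0.
Ancestors of ffacab0: {12dda3a, 2a2a994, 4784f3b, 764144b, 9749c0e, ffacab0}.
12dda3a is among them, so fast-forward is possible.

Yes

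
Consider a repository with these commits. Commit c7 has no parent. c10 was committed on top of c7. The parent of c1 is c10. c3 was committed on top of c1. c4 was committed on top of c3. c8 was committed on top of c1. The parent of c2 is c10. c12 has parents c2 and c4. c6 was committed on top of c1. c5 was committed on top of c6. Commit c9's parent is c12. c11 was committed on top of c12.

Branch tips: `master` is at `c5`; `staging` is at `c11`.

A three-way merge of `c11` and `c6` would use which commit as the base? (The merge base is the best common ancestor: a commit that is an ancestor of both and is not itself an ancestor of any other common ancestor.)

c1

Ancestors of c11: {c1, c10, c11, c12, c2, c3, c4, c7}.
Ancestors of c6: {c1, c10, c6, c7}.
Common ancestors: {c1, c10, c7}.
Among these, c1 is not an ancestor of any other common ancestor — it is the merge base.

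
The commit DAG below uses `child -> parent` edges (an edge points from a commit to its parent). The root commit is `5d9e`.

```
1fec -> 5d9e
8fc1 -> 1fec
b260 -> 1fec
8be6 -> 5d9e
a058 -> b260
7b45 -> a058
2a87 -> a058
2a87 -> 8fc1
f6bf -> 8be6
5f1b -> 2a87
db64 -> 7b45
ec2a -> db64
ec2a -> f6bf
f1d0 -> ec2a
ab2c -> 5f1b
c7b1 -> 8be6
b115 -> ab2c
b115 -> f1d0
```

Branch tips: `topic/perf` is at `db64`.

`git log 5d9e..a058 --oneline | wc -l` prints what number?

3

Reachable from a058: {1fec, 5d9e, a058, b260}.
Reachable from 5d9e: {5d9e}.
In a058's history but not 5d9e's: {1fec, a058, b260} — 3 commits.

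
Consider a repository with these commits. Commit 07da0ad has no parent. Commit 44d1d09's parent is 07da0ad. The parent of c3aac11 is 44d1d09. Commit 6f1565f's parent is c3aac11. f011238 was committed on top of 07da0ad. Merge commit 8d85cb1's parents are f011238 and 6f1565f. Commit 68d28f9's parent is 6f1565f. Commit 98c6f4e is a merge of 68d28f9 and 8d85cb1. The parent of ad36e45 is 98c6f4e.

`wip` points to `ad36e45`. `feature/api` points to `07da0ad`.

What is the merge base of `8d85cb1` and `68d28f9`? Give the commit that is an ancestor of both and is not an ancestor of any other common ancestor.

Ancestors of 8d85cb1: {07da0ad, 44d1d09, 6f1565f, 8d85cb1, c3aac11, f011238}.
Ancestors of 68d28f9: {07da0ad, 44d1d09, 68d28f9, 6f1565f, c3aac11}.
Common ancestors: {07da0ad, 44d1d09, 6f1565f, c3aac11}.
Among these, 6f1565f is not an ancestor of any other common ancestor — it is the merge base.

6f1565f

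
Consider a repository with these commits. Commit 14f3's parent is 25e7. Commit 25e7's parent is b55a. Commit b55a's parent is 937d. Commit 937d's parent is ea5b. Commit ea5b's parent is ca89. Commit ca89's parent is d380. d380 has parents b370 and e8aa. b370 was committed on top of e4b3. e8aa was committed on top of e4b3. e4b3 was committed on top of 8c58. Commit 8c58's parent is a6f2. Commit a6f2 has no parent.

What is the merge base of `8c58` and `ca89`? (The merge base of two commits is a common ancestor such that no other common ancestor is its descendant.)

8c58

Ancestors of 8c58: {8c58, a6f2}.
Ancestors of ca89: {8c58, a6f2, b370, ca89, d380, e4b3, e8aa}.
Common ancestors: {8c58, a6f2}.
Among these, 8c58 is not an ancestor of any other common ancestor — it is the merge base.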